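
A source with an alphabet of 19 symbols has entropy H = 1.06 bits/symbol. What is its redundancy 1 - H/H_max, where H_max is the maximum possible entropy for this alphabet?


H_max = log2(K) = log2(19) = 4.2479 bits/symbol. Redundancy = 1 - H/H_max = 1 - 1.06/4.2479 = 1 - 0.2495 = 0.7505

0.7505


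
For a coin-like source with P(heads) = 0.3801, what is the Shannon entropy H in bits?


H = -p*log2(p) - (1-p)*log2(1-p). -0.3801*log2(0.3801) = 0.530448; -0.6199*log2(0.6199) = 0.427664. H = 0.530448 + 0.427664 = 0.9581

0.9581 bits


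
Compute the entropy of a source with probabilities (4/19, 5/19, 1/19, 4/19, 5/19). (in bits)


H = -sum(p_i * log2(p_i)). Terms: -(4/19)*log2(4/19) = 0.473248; -(5/19)*log2(5/19) = 0.506842; -(1/19)*log2(1/19) = 0.223575; -(4/19)*log2(4/19) = 0.473248; -(5/19)*log2(5/19) = 0.506842. H = 0.473248 + 0.506842 + 0.223575 + 0.473248 + 0.506842 = 2.1838

2.1838 bits


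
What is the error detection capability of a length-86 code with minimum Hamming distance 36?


Detection capability = d_min - 1 = 36 - 1 = 35

35 errors


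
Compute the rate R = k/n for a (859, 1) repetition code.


Rate = k/n = 1/859

1/859


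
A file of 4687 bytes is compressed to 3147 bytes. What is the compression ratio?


Ratio = original / compressed = 4687 / 3147 = 1.4894

1.4894


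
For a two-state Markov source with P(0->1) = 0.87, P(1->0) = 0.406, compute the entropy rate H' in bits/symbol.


Stationary distribution: pi_0 = p10/(p01+p10) = 0.3182, pi_1 = 0.6818. Entropy rate H' = pi_0*H(p01) + pi_1*H(p10) = 0.3182*0.5574 + 0.6818*0.9744 = 0.8417

0.8417 bits/symbol


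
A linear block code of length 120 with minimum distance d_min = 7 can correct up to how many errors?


Correction capability = floor((d-1)/2) = floor((7-1)/2) = 3

3 errors


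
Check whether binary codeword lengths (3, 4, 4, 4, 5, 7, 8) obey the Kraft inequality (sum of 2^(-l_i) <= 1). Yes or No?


Kraft sum = sum(2^(-l_i)) = 0.3555, need <= 1. Result: satisfied (a binary prefix-free code with these lengths exists)

Yes


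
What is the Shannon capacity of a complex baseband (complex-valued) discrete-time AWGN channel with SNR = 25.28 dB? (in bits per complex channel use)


SNR_linear = 10^(25.28/10) = 337.2873; C = log2(1 + SNR_linear) = log2(1 + 337.2873) = 8.4021

8.4021 bits/channel use


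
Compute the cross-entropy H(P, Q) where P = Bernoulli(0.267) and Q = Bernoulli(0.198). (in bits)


H(P,Q) = -p*log2(q) - (1-p)*log2(1-q). -0.267*log2(0.198) = 0.623826; -0.733*log2(0.802) = 0.233333. H(P,Q) = 0.623826 + 0.233333 = 0.8572

0.8572 bits


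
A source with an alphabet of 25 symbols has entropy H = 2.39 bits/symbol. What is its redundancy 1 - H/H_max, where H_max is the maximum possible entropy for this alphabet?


H_max = log2(K) = log2(25) = 4.6439 bits/symbol. Redundancy = 1 - H/H_max = 1 - 2.39/4.6439 = 1 - 0.5147 = 0.4853

0.4853


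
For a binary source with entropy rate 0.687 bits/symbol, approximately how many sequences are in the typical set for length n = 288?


log2|A_typical| = nH = 288 * 0.687 = 197.856, so |A_typical| ~ 2^197.856 = 3.636e+59

3.636e+59


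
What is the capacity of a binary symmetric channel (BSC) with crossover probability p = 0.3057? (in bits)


H(p) = -p*log2(p) - (1-p)*log2(1-p) = -0.3057*log2(0.3057) - 0.6943*log2(0.6943) = 0.522689 + 0.365458 = 0.8881. C = 1 - H(p) = 1 - 0.8881 = 0.1119

0.1119 bits


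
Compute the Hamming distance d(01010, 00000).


Count differing positions: . ^ . ^ . = 2 differences

2


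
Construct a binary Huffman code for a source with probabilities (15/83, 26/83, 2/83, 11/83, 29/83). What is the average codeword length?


Huffman construction (repeatedly merge the two least-probable nodes; each merge adds 1 bit to every symbol beneath it): 2/83 + 11/83 = 13/83; 13/83 + 15/83 = 28/83; 26/83 + 28/83 = 54/83; 29/83 + 54/83 = 1. Resulting codeword lengths (in the order the probabilities were given): (3, 2, 4, 4, 1). L_avg = sum(p_i * l_i) = 15/83*3 + 26/83*2 + 2/83*4 + 11/83*4 + 29/83*1 = 178/83 = 2.1446

2.1446 bits


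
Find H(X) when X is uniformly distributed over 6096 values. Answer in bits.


H = log2(n) = log2(6096) = 12.5736

12.5736 bits


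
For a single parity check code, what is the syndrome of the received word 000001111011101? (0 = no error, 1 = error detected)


Syndrome = XOR of all bits = 0 XOR 0 XOR 0 XOR 0 XOR 0 XOR 1 XOR 1 XOR 1 XOR 1 XOR 0 XOR 1 XOR 1 XOR 1 XOR 0 XOR 1 = 0

0


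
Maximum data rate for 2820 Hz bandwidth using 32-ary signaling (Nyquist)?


Rate = 2 * B * log2(M) = 2 * 2820 * 5.0 = 28200.0

28200.0 bps


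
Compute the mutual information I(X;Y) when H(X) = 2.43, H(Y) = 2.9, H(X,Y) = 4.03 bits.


I(X;Y) = H(X) + H(Y) - H(X,Y) = 2.43 + 2.9 - 4.03 = 1.3

1.3 bits


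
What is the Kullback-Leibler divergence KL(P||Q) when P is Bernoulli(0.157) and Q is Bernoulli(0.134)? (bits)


KL = p*log2(p/q) + (1-p)*log2((1-p)/(1-q)) = 0.157*log2(0.157/0.134) + 0.843*log2(0.843/0.866) = 0.0031

0.0031 bits


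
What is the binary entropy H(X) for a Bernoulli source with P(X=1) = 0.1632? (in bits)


H = -p*log2(p) - (1-p)*log2(1-p). -0.1632*log2(0.1632) = 0.426815; -0.8368*log2(0.8368) = 0.215095. H = 0.426815 + 0.215095 = 0.6419

0.6419 bits


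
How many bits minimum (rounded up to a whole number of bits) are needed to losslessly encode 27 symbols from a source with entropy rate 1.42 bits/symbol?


Minimum bits >= n * H = 27 * 1.42 = 38.34, rounded up to a whole number of bits = 39

39 bits


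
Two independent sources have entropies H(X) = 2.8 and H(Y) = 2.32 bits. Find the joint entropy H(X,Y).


For independent variables, H(X,Y) = H(X) + H(Y) = 2.8 + 2.32 = 5.12

5.12 bits


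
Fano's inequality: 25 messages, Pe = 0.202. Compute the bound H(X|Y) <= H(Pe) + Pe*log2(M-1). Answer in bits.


H(Pe) = -Pe*log2(Pe) - (1-Pe)*log2(1-Pe) = -0.202*log2(0.202) - 0.798*log2(0.798) = 0.466130 + 0.259780 = 0.7259. Pe*log2(M-1) = 0.202*log2(24) = 0.926162. Bound = H(Pe) + Pe*log2(M-1) = 0.466130 + 0.259780 + 0.926162 = 1.6521

1.6521 bits


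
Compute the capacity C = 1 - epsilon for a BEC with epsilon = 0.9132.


C = 1 - epsilon = 1 - 0.9132 = 0.0868

0.0868 bits


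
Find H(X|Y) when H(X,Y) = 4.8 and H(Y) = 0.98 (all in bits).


H(X|Y) = H(X,Y) - H(Y) = 4.8 - 0.98 = 3.82

3.82 bits


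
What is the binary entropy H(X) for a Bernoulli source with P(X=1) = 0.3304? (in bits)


H = -p*log2(p) - (1-p)*log2(1-p). -0.3304*log2(0.3304) = 0.527885; -0.6696*log2(0.6696) = 0.387450. H = 0.527885 + 0.387450 = 0.9153

0.9153 bits


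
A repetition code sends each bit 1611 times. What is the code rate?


Rate = k/n = 1/1611

1/1611


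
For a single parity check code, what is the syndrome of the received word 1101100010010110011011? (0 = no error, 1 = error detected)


Syndrome = XOR of all bits = 1 XOR 1 XOR 0 XOR 1 XOR 1 XOR 0 XOR 0 XOR 0 XOR 1 XOR 0 XOR 0 XOR 1 XOR 0 XOR 1 XOR 1 XOR 0 XOR 0 XOR 1 XOR 1 XOR 0 XOR 1 XOR 1 = 0

0


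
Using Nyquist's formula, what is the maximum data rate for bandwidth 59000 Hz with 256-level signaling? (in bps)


Rate = 2 * B * log2(M) = 2 * 59000 * 8.0 = 944000.0

944000.0 bps


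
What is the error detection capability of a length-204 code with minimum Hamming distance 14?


Detection capability = d_min - 1 = 14 - 1 = 13

13 errors


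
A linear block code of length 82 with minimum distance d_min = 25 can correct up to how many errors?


Correction capability = floor((d-1)/2) = floor((25-1)/2) = 12

12 errors


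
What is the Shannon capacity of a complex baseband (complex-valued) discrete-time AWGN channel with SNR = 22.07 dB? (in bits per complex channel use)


SNR_linear = 10^(22.07/10) = 161.0646; C = log2(1 + SNR_linear) = log2(1 + 161.0646) = 7.3404

7.3404 bits/channel use


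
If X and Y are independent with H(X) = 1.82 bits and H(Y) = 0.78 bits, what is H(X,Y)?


For independent variables, H(X,Y) = H(X) + H(Y) = 1.82 + 0.78 = 2.6

2.6 bits


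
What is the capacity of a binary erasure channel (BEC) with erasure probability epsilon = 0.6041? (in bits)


C = 1 - epsilon = 1 - 0.6041 = 0.3959

0.3959 bits


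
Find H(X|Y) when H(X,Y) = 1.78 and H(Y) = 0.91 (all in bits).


H(X|Y) = H(X,Y) - H(Y) = 1.78 - 0.91 = 0.87

0.87 bits


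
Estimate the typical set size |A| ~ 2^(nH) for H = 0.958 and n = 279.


log2|A_typical| = nH = 279 * 0.958 = 267.282, so |A_typical| ~ 2^267.282 = 2.883e+80

2.883e+80


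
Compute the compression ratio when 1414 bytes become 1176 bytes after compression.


Ratio = original / compressed = 1414 / 1176 = 1.2024

1.2024


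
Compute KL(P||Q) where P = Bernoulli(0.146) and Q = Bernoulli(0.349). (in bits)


KL = p*log2(p/q) + (1-p)*log2((1-p)/(1-q)) = 0.146*log2(0.146/0.349) + 0.854*log2(0.854/0.651) = 0.1508

0.1508 bits


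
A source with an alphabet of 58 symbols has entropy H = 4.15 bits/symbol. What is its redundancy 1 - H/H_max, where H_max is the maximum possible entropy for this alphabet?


H_max = log2(K) = log2(58) = 5.858 bits/symbol. Redundancy = 1 - H/H_max = 1 - 4.15/5.858 = 1 - 0.7084 = 0.2916

0.2916


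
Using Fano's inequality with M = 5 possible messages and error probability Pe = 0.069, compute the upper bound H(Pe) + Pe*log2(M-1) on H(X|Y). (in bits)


H(Pe) = -Pe*log2(Pe) - (1-Pe)*log2(1-Pe) = -0.069*log2(0.069) - 0.931*log2(0.931) = 0.266151 + 0.096030 = 0.3622. Pe*log2(M-1) = 0.069*log2(4) = 0.138000. Bound = H(Pe) + Pe*log2(M-1) = 0.266151 + 0.096030 + 0.138000 = 0.5002

0.5002 bits


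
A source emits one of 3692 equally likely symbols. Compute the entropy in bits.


H = log2(n) = log2(3692) = 11.8502

11.8502 bits


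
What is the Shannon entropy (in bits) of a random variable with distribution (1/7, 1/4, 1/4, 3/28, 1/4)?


H = -sum(p_i * log2(p_i)). Terms: -(1/7)*log2(1/7) = 0.401051; -(1/4)*log2(1/4) = 0.500000; -(1/4)*log2(1/4) = 0.500000; -(3/28)*log2(3/28) = 0.345256; -(1/4)*log2(1/4) = 0.500000. H = 0.401051 + 0.500000 + 0.500000 + 0.345256 + 0.500000 = 2.2463

2.2463 bits


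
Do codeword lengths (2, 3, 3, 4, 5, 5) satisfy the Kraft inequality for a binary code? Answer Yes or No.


Kraft sum = sum(2^(-l_i)) = 0.625, need <= 1. Result: satisfied (a binary prefix-free code with these lengths exists)

Yes


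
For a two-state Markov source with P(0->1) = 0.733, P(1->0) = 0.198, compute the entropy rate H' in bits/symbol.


Stationary distribution: pi_0 = p10/(p01+p10) = 0.2127, pi_1 = 0.7873. Entropy rate H' = pi_0*H(p01) + pi_1*H(p10) = 0.2127*0.8371 + 0.7873*0.7179 = 0.7433

0.7433 bits/symbol


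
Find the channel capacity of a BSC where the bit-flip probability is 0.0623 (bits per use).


H(p) = -p*log2(p) - (1-p)*log2(1-p) = -0.0623*log2(0.0623) - 0.9377*log2(0.9377) = 0.249488 + 0.087020 = 0.3365. C = 1 - H(p) = 1 - 0.3365 = 0.6635

0.6635 bits


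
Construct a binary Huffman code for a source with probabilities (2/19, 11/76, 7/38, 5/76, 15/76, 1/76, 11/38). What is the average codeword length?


Huffman construction (repeatedly merge the two least-probable nodes; each merge adds 1 bit to every symbol beneath it): 1/76 + 5/76 = 3/38; 3/38 + 2/19 = 7/38; 11/76 + 7/38 = 25/76; 7/38 + 15/76 = 29/76; 11/38 + 25/76 = 47/76; 29/76 + 47/76 = 1. Resulting codeword lengths (in the order the probabilities were given): (3, 3, 3, 4, 2, 4, 2). L_avg = sum(p_i * l_i) = 2/19*3 + 11/76*3 + 7/38*3 + 5/76*4 + 15/76*2 + 1/76*4 + 11/38*2 = 197/76 = 2.5921

2.5921 bits


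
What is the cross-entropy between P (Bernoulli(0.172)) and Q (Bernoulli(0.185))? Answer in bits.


H(P,Q) = -p*log2(q) - (1-p)*log2(1-q). -0.172*log2(0.185) = 0.418717; -0.828*log2(0.815) = 0.244366. H(P,Q) = 0.418717 + 0.244366 = 0.6631

0.6631 bits


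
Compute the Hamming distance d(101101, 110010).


Count differing positions: . ^ ^ ^ ^ ^ = 5 differences

5


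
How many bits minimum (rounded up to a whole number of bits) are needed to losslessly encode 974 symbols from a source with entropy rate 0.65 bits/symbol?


Minimum bits >= n * H = 974 * 0.65 = 633.1, rounded up to a whole number of bits = 634

634 bits


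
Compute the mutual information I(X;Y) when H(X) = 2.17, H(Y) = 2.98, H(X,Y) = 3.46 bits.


I(X;Y) = H(X) + H(Y) - H(X,Y) = 2.17 + 2.98 - 3.46 = 1.69

1.69 bits


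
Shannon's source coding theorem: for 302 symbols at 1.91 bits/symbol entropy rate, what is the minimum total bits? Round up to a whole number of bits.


Minimum bits >= n * H = 302 * 1.91 = 576.82, rounded up to a whole number of bits = 577

577 bits


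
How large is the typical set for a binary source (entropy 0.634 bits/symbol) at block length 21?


log2|A_typical| = nH = 21 * 0.634 = 13.314, so |A_typical| ~ 2^13.314 = 1.018e+04

1.018e+04


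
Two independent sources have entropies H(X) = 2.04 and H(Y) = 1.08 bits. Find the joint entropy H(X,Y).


For independent variables, H(X,Y) = H(X) + H(Y) = 2.04 + 1.08 = 3.12

3.12 bits


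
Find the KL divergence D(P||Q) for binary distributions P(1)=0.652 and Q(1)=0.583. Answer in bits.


KL = p*log2(p/q) + (1-p)*log2((1-p)/(1-q)) = 0.652*log2(0.652/0.583) + 0.348*log2(0.348/0.417) = 0.0144

0.0144 bits


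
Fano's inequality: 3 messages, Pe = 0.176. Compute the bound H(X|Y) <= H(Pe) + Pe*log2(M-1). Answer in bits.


H(Pe) = -Pe*log2(Pe) - (1-Pe)*log2(1-Pe) = -0.176*log2(0.176) - 0.824*log2(0.824) = 0.441118 + 0.230130 = 0.6712. Pe*log2(M-1) = 0.176*log2(2) = 0.176000. Bound = H(Pe) + Pe*log2(M-1) = 0.441118 + 0.230130 + 0.176000 = 0.8472

0.8472 bits


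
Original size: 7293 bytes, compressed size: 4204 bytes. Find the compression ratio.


Ratio = original / compressed = 7293 / 4204 = 1.7348

1.7348


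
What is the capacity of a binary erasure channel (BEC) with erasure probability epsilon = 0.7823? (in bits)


C = 1 - epsilon = 1 - 0.7823 = 0.2177

0.2177 bits


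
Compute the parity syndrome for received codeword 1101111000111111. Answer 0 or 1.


Syndrome = XOR of all bits = 1 XOR 1 XOR 0 XOR 1 XOR 1 XOR 1 XOR 1 XOR 0 XOR 0 XOR 0 XOR 1 XOR 1 XOR 1 XOR 1 XOR 1 XOR 1 = 0

0


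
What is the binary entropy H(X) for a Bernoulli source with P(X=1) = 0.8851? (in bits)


H = -p*log2(p) - (1-p)*log2(1-p). -0.8851*log2(0.8851) = 0.155855; -0.1149*log2(0.1149) = 0.358666. H = 0.155855 + 0.358666 = 0.5145

0.5145 bits


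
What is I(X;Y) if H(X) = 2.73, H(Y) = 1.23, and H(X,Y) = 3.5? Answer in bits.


I(X;Y) = H(X) + H(Y) - H(X,Y) = 2.73 + 1.23 - 3.5 = 0.46

0.46 bits


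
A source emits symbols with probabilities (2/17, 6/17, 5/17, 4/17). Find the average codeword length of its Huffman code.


Huffman construction (repeatedly merge the two least-probable nodes; each merge adds 1 bit to every symbol beneath it): 2/17 + 4/17 = 6/17; 5/17 + 6/17 = 11/17; 6/17 + 11/17 = 1. Resulting codeword lengths (in the order the probabilities were given): (2, 2, 2, 2). L_avg = sum(p_i * l_i) = 2/17*2 + 6/17*2 + 5/17*2 + 4/17*2 = 2

2.0 bits


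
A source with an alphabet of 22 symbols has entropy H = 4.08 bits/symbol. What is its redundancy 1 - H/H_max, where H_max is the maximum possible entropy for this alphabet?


H_max = log2(K) = log2(22) = 4.4594 bits/symbol. Redundancy = 1 - H/H_max = 1 - 4.08/4.4594 = 1 - 0.9149 = 0.0851

0.0851


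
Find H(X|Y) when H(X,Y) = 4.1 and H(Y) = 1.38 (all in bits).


H(X|Y) = H(X,Y) - H(Y) = 4.1 - 1.38 = 2.72

2.72 bits


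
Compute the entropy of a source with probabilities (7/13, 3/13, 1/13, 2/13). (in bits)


H = -sum(p_i * log2(p_i)). Terms: -(7/13)*log2(7/13) = 0.480892; -(3/13)*log2(3/13) = 0.488187; -(1/13)*log2(1/13) = 0.284649; -(2/13)*log2(2/13) = 0.415452. H = 0.480892 + 0.488187 + 0.284649 + 0.415452 = 1.6692

1.6692 bits


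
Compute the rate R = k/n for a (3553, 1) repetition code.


Rate = k/n = 1/3553

1/3553


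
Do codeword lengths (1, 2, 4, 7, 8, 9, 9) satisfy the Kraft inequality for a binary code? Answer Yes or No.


Kraft sum = sum(2^(-l_i)) = 0.8281, need <= 1. Result: satisfied (a binary prefix-free code with these lengths exists)

Yes


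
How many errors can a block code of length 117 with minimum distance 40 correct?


Correction capability = floor((d-1)/2) = floor((40-1)/2) = 19

19 errors


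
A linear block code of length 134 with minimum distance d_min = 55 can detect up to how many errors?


Detection capability = d_min - 1 = 55 - 1 = 54

54 errors


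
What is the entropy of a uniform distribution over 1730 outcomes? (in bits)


H = log2(n) = log2(1730) = 10.7566

10.7566 bits


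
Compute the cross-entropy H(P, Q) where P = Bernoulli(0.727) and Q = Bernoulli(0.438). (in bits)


H(P,Q) = -p*log2(q) - (1-p)*log2(1-q). -0.727*log2(0.438) = 0.865855; -0.273*log2(0.562) = 0.226961. H(P,Q) = 0.865855 + 0.226961 = 1.0928

1.0928 bits


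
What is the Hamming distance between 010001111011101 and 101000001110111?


Count differing positions: ^ ^ ^ . . ^ ^ ^ . ^ . ^ . ^ . = 9 differences

9


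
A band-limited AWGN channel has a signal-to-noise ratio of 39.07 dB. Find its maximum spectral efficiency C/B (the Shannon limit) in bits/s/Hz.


SNR_linear = 10^(39.07/10) = 8072.3503; C/B = log2(1 + SNR_linear) = log2(1 + 8072.3503) = 12.979

12.979 bits/s/Hz


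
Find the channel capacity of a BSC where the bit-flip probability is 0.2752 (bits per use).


H(p) = -p*log2(p) - (1-p)*log2(1-p) = -0.2752*log2(0.2752) - 0.7248*log2(0.7248) = 0.512270 + 0.336557 = 0.8488. C = 1 - H(p) = 1 - 0.8488 = 0.1512

0.1512 bits


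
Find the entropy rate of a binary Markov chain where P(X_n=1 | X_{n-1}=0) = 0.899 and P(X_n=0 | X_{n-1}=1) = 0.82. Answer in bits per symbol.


Stationary distribution: pi_0 = p10/(p01+p10) = 0.477, pi_1 = 0.523. Entropy rate H' = pi_0*H(p01) + pi_1*H(p10) = 0.477*0.4722 + 0.523*0.6801 = 0.5809

0.5809 bits/symbol


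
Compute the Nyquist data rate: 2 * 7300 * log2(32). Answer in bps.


Rate = 2 * B * log2(M) = 2 * 7300 * 5.0 = 73000.0

73000.0 bps


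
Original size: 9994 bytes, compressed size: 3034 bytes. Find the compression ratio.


Ratio = original / compressed = 9994 / 3034 = 3.294

3.294


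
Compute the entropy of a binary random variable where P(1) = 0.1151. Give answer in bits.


H = -p*log2(p) - (1-p)*log2(1-p). -0.1151*log2(0.1151) = 0.359002; -0.8849*log2(0.8849) = 0.156108. H = 0.359002 + 0.156108 = 0.5151

0.5151 bits


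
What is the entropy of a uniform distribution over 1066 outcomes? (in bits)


H = log2(n) = log2(1066) = 10.058

10.058 bits


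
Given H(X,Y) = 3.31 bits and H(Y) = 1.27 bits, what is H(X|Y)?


H(X|Y) = H(X,Y) - H(Y) = 3.31 - 1.27 = 2.04

2.04 bits


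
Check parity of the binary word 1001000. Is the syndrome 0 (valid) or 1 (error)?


Syndrome = XOR of all bits = 1 XOR 0 XOR 0 XOR 1 XOR 0 XOR 0 XOR 0 = 0

0


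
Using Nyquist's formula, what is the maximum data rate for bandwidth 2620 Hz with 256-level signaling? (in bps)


Rate = 2 * B * log2(M) = 2 * 2620 * 8.0 = 41920.0

41920.0 bps


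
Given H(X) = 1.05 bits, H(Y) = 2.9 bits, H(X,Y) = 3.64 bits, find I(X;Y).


I(X;Y) = H(X) + H(Y) - H(X,Y) = 1.05 + 2.9 - 3.64 = 0.31

0.31 bits


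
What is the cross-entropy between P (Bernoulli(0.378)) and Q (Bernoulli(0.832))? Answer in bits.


H(P,Q) = -p*log2(q) - (1-p)*log2(1-q). -0.378*log2(0.832) = 0.100300; -0.622*log2(0.168) = 1.600696. H(P,Q) = 0.100300 + 1.600696 = 1.701

1.701 bits


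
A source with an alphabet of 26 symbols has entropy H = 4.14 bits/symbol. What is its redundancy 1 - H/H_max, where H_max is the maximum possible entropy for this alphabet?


H_max = log2(K) = log2(26) = 4.7004 bits/symbol. Redundancy = 1 - H/H_max = 1 - 4.14/4.7004 = 1 - 0.8808 = 0.1192

0.1192


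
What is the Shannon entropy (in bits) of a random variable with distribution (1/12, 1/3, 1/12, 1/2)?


H = -sum(p_i * log2(p_i)). Terms: -(1/12)*log2(1/12) = 0.298747; -(1/3)*log2(1/3) = 0.528321; -(1/12)*log2(1/12) = 0.298747; -(1/2)*log2(1/2) = 0.500000. H = 0.298747 + 0.528321 + 0.298747 + 0.500000 = 1.6258

1.6258 bits


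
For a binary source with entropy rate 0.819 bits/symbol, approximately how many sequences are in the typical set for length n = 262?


log2|A_typical| = nH = 262 * 0.819 = 214.578, so |A_typical| ~ 2^214.578 = 3.930e+64

3.930e+64


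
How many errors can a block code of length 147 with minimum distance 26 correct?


Correction capability = floor((d-1)/2) = floor((26-1)/2) = 12

12 errors


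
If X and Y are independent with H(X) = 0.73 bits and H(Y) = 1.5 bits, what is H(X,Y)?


For independent variables, H(X,Y) = H(X) + H(Y) = 0.73 + 1.5 = 2.23

2.23 bits


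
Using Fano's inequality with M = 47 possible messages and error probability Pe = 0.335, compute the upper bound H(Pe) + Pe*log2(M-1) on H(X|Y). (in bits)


H(Pe) = -Pe*log2(Pe) - (1-Pe)*log2(1-Pe) = -0.335*log2(0.335) - 0.665*log2(0.665) = 0.528552 + 0.391402 = 0.92. Pe*log2(M-1) = 0.335*log2(46) = 1.850393. Bound = H(Pe) + Pe*log2(M-1) = 0.528552 + 0.391402 + 1.850393 = 2.7703

2.7703 bits


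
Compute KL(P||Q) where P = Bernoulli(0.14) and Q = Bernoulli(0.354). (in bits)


KL = p*log2(p/q) + (1-p)*log2((1-p)/(1-q)) = 0.14*log2(0.14/0.354) + 0.86*log2(0.86/0.646) = 0.1676

0.1676 bits


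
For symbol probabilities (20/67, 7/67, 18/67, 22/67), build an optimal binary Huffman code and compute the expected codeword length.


Huffman construction (repeatedly merge the two least-probable nodes; each merge adds 1 bit to every symbol beneath it): 7/67 + 18/67 = 25/67; 20/67 + 22/67 = 42/67; 25/67 + 42/67 = 1. Resulting codeword lengths (in the order the probabilities were given): (2, 2, 2, 2). L_avg = sum(p_i * l_i) = 20/67*2 + 7/67*2 + 18/67*2 + 22/67*2 = 2

2.0 bits


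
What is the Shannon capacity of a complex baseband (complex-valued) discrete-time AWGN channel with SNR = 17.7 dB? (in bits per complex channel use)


SNR_linear = 10^(17.7/10) = 58.8844; C = log2(1 + SNR_linear) = log2(1 + 58.8844) = 5.9041

5.9041 bits/channel use


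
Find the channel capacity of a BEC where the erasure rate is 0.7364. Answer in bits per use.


C = 1 - epsilon = 1 - 0.7364 = 0.2636

0.2636 bits


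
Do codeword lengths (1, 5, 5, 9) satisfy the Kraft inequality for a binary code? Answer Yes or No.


Kraft sum = sum(2^(-l_i)) = 0.5645, need <= 1. Result: satisfied (a binary prefix-free code with these lengths exists)

Yes


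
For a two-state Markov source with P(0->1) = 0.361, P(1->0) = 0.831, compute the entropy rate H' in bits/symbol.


Stationary distribution: pi_0 = p10/(p01+p10) = 0.6971, pi_1 = 0.3029. Entropy rate H' = pi_0*H(p01) + pi_1*H(p10) = 0.6971*0.9435 + 0.3029*0.6554 = 0.8563

0.8563 bits/symbol


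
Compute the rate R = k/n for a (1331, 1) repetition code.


Rate = k/n = 1/1331

1/1331


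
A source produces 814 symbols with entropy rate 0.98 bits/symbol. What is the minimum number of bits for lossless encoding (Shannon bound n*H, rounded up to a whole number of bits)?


Minimum bits >= n * H = 814 * 0.98 = 797.72, rounded up to a whole number of bits = 798

798 bits


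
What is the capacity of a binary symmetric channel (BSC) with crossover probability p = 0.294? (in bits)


H(p) = -p*log2(p) - (1-p)*log2(1-p) = -0.294*log2(0.294) - 0.706*log2(0.706) = 0.519237 + 0.354595 = 0.8738. C = 1 - H(p) = 1 - 0.8738 = 0.1262

0.1262 bits


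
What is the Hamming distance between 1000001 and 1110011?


Count differing positions: . ^ ^ . . ^ . = 3 differences

3


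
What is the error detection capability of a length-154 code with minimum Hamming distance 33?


Detection capability = d_min - 1 = 33 - 1 = 32

32 errors


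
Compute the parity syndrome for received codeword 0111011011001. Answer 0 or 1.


Syndrome = XOR of all bits = 0 XOR 1 XOR 1 XOR 1 XOR 0 XOR 1 XOR 1 XOR 0 XOR 1 XOR 1 XOR 0 XOR 0 XOR 1 = 0

0


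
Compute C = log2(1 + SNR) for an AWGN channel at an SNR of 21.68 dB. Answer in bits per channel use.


SNR_linear = 10^(21.68/10) = 147.2313; C = log2(1 + SNR_linear) = log2(1 + 147.2313) = 7.2117

7.2117 bits/channel use


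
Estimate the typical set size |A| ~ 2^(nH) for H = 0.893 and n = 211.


log2|A_typical| = nH = 211 * 0.893 = 188.423, so |A_typical| ~ 2^188.423 = 5.260e+56

5.260e+56


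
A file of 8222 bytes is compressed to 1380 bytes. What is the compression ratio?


Ratio = original / compressed = 8222 / 1380 = 5.958

5.958


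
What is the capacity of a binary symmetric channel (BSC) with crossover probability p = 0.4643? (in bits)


H(p) = -p*log2(p) - (1-p)*log2(1-p) = -0.4643*log2(0.4643) - 0.5357*log2(0.5357) = 0.513920 + 0.482399 = 0.9963. C = 1 - H(p) = 1 - 0.9963 = 0.0037

0.0037 bits


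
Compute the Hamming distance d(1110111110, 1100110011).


Count differing positions: . . ^ . . . ^ ^ . ^ = 4 differences

4


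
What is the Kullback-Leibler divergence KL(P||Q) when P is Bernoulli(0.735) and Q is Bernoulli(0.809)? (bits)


KL = p*log2(p/q) + (1-p)*log2((1-p)/(1-q)) = 0.735*log2(0.735/0.809) + 0.265*log2(0.265/0.191) = 0.0235

0.0235 bits


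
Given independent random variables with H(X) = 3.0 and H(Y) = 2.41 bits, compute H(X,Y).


For independent variables, H(X,Y) = H(X) + H(Y) = 3.0 + 2.41 = 5.41

5.41 bits


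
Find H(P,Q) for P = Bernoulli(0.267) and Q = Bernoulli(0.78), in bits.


H(P,Q) = -p*log2(q) - (1-p)*log2(1-q). -0.267*log2(0.78) = 0.095707; -0.733*log2(0.22) = 1.601183. H(P,Q) = 0.095707 + 1.601183 = 1.6969

1.6969 bits


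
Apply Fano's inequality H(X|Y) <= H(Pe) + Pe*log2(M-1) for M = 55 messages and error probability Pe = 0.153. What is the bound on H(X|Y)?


H(Pe) = -Pe*log2(Pe) - (1-Pe)*log2(1-Pe) = -0.153*log2(0.153) - 0.847*log2(0.847) = 0.414385 + 0.202913 = 0.6173. Pe*log2(M-1) = 0.153*log2(54) = 0.880498. Bound = H(Pe) + Pe*log2(M-1) = 0.414385 + 0.202913 + 0.880498 = 1.4978

1.4978 bits


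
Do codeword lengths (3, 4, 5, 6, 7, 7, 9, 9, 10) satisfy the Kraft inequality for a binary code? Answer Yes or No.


Kraft sum = sum(2^(-l_i)) = 0.2549, need <= 1. Result: satisfied (a binary prefix-free code with these lengths exists)

Yes


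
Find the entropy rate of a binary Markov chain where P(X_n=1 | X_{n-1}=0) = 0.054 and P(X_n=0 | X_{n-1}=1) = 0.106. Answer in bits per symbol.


Stationary distribution: pi_0 = p10/(p01+p10) = 0.6625, pi_1 = 0.3375. Entropy rate H' = pi_0*H(p01) + pi_1*H(p10) = 0.6625*0.3032 + 0.3375*0.4877 = 0.3654

0.3654 bits/symbol


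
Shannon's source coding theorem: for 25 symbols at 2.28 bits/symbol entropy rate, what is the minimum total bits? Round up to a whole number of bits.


Minimum bits >= n * H = 25 * 2.28 = 57.0, rounded up to a whole number of bits = 57

57 bits


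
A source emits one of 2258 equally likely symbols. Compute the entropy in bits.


H = log2(n) = log2(2258) = 11.1408

11.1408 bits


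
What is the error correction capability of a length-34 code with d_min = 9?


Correction capability = floor((d-1)/2) = floor((9-1)/2) = 4

4 errors


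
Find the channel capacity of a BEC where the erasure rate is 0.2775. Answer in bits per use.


C = 1 - epsilon = 1 - 0.2775 = 0.7225

0.7225 bits


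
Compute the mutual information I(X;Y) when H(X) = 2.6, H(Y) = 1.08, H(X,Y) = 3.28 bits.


I(X;Y) = H(X) + H(Y) - H(X,Y) = 2.6 + 1.08 - 3.28 = 0.4

0.4 bits


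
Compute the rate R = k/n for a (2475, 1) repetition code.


Rate = k/n = 1/2475

1/2475


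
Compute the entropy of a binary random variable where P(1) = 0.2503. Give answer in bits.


H = -p*log2(p) - (1-p)*log2(1-p). -0.2503*log2(0.2503) = 0.500167; -0.7497*log2(0.7497) = 0.311586. H = 0.500167 + 0.311586 = 0.8118

0.8118 bits


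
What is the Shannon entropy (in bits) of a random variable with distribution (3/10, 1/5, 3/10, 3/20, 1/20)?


H = -sum(p_i * log2(p_i)). Terms: -(3/10)*log2(3/10) = 0.521090; -(1/5)*log2(1/5) = 0.464386; -(3/10)*log2(3/10) = 0.521090; -(3/20)*log2(3/20) = 0.410545; -(1/20)*log2(1/20) = 0.216096. H = 0.521090 + 0.464386 + 0.521090 + 0.410545 + 0.216096 = 2.1332

2.1332 bits


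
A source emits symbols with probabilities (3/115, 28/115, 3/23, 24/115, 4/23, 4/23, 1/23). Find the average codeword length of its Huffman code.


Huffman construction (repeatedly merge the two least-probable nodes; each merge adds 1 bit to every symbol beneath it): 3/115 + 1/23 = 8/115; 8/115 + 3/23 = 1/5; 4/23 + 4/23 = 8/23; 1/5 + 24/115 = 47/115; 28/115 + 8/23 = 68/115; 47/115 + 68/115 = 1. Resulting codeword lengths (in the order the probabilities were given): (4, 2, 3, 2, 3, 3, 4). L_avg = sum(p_i * l_i) = 3/115*4 + 28/115*2 + 3/23*3 + 24/115*2 + 4/23*3 + 4/23*3 + 1/23*4 = 301/115 = 2.6174

2.6174 bits


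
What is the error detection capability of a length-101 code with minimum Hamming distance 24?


Detection capability = d_min - 1 = 24 - 1 = 23

23 errors


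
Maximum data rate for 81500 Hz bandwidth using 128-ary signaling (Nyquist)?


Rate = 2 * B * log2(M) = 2 * 81500 * 7.0 = 1141000.0

1141000.0 bps


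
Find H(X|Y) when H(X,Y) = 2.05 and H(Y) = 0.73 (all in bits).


H(X|Y) = H(X,Y) - H(Y) = 2.05 - 0.73 = 1.32

1.32 bits


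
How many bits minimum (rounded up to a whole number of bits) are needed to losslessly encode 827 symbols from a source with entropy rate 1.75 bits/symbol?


Minimum bits >= n * H = 827 * 1.75 = 1447.25, rounded up to a whole number of bits = 1448

1448 bits


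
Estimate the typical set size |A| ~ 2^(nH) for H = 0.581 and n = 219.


log2|A_typical| = nH = 219 * 0.581 = 127.239, so |A_typical| ~ 2^127.239 = 2.008e+38

2.008e+38


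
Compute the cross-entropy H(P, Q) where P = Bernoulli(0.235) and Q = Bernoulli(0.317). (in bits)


H(P,Q) = -p*log2(q) - (1-p)*log2(1-q). -0.235*log2(0.317) = 0.389500; -0.765*log2(0.683) = 0.420783. H(P,Q) = 0.389500 + 0.420783 = 0.8103

0.8103 bits


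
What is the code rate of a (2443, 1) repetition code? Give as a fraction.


Rate = k/n = 1/2443

1/2443


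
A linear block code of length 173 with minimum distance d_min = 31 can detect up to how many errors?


Detection capability = d_min - 1 = 31 - 1 = 30

30 errors


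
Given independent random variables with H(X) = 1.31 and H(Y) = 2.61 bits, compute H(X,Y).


For independent variables, H(X,Y) = H(X) + H(Y) = 1.31 + 2.61 = 3.92

3.92 bits


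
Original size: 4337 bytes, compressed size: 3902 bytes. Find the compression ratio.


Ratio = original / compressed = 4337 / 3902 = 1.1115

1.1115


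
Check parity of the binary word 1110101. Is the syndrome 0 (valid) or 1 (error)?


Syndrome = XOR of all bits = 1 XOR 1 XOR 1 XOR 0 XOR 1 XOR 0 XOR 1 = 1

1


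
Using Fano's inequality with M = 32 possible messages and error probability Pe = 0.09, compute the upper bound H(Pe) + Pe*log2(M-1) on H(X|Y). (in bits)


H(Pe) = -Pe*log2(Pe) - (1-Pe)*log2(1-Pe) = -0.09*log2(0.09) - 0.91*log2(0.91) = 0.312654 + 0.123816 = 0.4365. Pe*log2(M-1) = 0.09*log2(31) = 0.445878. Bound = H(Pe) + Pe*log2(M-1) = 0.312654 + 0.123816 + 0.445878 = 0.8823

0.8823 bits


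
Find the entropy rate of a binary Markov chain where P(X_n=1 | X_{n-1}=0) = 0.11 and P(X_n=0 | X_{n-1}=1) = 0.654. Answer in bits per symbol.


Stationary distribution: pi_0 = p10/(p01+p10) = 0.856, pi_1 = 0.144. Entropy rate H' = pi_0*H(p01) + pi_1*H(p10) = 0.856*0.4999 + 0.144*0.9304 = 0.5619

0.5619 bits/symbol


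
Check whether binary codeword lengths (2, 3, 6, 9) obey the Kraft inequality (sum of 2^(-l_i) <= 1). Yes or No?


Kraft sum = sum(2^(-l_i)) = 0.3926, need <= 1. Result: satisfied (a binary prefix-free code with these lengths exists)

Yes


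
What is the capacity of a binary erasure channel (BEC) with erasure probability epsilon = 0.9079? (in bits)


C = 1 - epsilon = 1 - 0.9079 = 0.0921

0.0921 bits


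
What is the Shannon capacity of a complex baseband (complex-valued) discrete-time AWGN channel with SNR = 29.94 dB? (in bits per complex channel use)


SNR_linear = 10^(29.94/10) = 986.2795; C = log2(1 + SNR_linear) = log2(1 + 986.2795) = 9.9473

9.9473 bits/channel use


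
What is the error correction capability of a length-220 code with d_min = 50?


Correction capability = floor((d-1)/2) = floor((50-1)/2) = 24

24 errors


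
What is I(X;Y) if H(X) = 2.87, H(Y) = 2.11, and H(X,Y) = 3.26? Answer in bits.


I(X;Y) = H(X) + H(Y) - H(X,Y) = 2.87 + 2.11 - 3.26 = 1.72

1.72 bits


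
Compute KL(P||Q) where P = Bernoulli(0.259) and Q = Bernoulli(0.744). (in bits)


KL = p*log2(p/q) + (1-p)*log2((1-p)/(1-q)) = 0.259*log2(0.259/0.744) + 0.741*log2(0.741/0.256) = 0.7419

0.7419 bits


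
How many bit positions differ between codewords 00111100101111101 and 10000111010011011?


Count differing positions: ^ . ^ ^ ^ . ^ ^ ^ ^ ^ ^ . . ^ ^ . = 12 differences

12


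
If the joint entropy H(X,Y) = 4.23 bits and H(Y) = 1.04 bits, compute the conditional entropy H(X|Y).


H(X|Y) = H(X,Y) - H(Y) = 4.23 - 1.04 = 3.19

3.19 bits


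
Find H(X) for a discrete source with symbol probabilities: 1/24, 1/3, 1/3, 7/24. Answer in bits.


H = -sum(p_i * log2(p_i)). Terms: -(1/24)*log2(1/24) = 0.191040; -(1/3)*log2(1/3) = 0.528321; -(1/3)*log2(1/3) = 0.528321; -(7/24)*log2(7/24) = 0.518469. H = 0.191040 + 0.528321 + 0.528321 + 0.518469 = 1.7662

1.7662 bits


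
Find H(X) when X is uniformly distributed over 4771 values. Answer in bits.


H = log2(n) = log2(4771) = 12.2201

12.2201 bits


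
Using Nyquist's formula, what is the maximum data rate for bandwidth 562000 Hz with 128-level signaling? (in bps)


Rate = 2 * B * log2(M) = 2 * 562000 * 7.0 = 7868000.0

7868000.0 bps


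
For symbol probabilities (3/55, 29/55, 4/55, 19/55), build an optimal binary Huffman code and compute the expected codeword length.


Huffman construction (repeatedly merge the two least-probable nodes; each merge adds 1 bit to every symbol beneath it): 3/55 + 4/55 = 7/55; 7/55 + 19/55 = 26/55; 26/55 + 29/55 = 1. Resulting codeword lengths (in the order the probabilities were given): (3, 1, 3, 2). L_avg = sum(p_i * l_i) = 3/55*3 + 29/55*1 + 4/55*3 + 19/55*2 = 8/5 = 1.6

1.6 bits


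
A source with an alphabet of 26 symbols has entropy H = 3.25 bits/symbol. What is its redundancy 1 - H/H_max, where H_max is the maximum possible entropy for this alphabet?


H_max = log2(K) = log2(26) = 4.7004 bits/symbol. Redundancy = 1 - H/H_max = 1 - 3.25/4.7004 = 1 - 0.6914 = 0.3086

0.3086


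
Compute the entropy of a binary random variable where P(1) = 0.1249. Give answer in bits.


H = -p*log2(p) - (1-p)*log2(1-p). -0.1249*log2(0.1249) = 0.374844; -0.8751*log2(0.8751) = 0.168439. H = 0.374844 + 0.168439 = 0.5433

0.5433 bits


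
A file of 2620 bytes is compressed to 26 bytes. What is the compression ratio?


Ratio = original / compressed = 2620 / 26 = 100.7692

100.7692


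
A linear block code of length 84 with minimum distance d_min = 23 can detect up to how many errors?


Detection capability = d_min - 1 = 23 - 1 = 22

22 errors


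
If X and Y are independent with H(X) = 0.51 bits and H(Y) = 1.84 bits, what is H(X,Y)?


For independent variables, H(X,Y) = H(X) + H(Y) = 0.51 + 1.84 = 2.35

2.35 bits


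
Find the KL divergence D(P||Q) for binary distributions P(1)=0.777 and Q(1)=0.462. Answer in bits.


KL = p*log2(p/q) + (1-p)*log2((1-p)/(1-q)) = 0.777*log2(0.777/0.462) + 0.223*log2(0.223/0.538) = 0.2994

0.2994 bits


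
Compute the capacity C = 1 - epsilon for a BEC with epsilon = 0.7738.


C = 1 - epsilon = 1 - 0.7738 = 0.2262

0.2262 bits


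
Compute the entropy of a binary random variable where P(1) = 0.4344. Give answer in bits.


H = -p*log2(p) - (1-p)*log2(1-p). -0.4344*log2(0.4344) = 0.522541; -0.5656*log2(0.5656) = 0.465006. H = 0.522541 + 0.465006 = 0.9875

0.9875 bits


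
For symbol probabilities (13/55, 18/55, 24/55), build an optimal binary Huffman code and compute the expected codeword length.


Huffman construction (repeatedly merge the two least-probable nodes; each merge adds 1 bit to every symbol beneath it): 13/55 + 18/55 = 31/55; 24/55 + 31/55 = 1. Resulting codeword lengths (in the order the probabilities were given): (2, 2, 1). L_avg = sum(p_i * l_i) = 13/55*2 + 18/55*2 + 24/55*1 = 86/55 = 1.5636

1.5636 bits


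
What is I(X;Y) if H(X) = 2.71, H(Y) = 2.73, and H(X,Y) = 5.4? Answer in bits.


I(X;Y) = H(X) + H(Y) - H(X,Y) = 2.71 + 2.73 - 5.4 = 0.04

0.04 bits


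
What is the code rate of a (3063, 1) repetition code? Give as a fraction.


Rate = k/n = 1/3063

1/3063


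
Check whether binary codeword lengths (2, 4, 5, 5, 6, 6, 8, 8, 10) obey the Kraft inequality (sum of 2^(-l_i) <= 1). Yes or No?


Kraft sum = sum(2^(-l_i)) = 0.415, need <= 1. Result: satisfied (a binary prefix-free code with these lengths exists)

Yes


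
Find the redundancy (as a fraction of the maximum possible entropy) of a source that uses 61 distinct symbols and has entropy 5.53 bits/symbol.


H_max = log2(K) = log2(61) = 5.9307 bits/symbol. Redundancy = 1 - H/H_max = 1 - 5.53/5.9307 = 1 - 0.9324 = 0.0676

0.0676


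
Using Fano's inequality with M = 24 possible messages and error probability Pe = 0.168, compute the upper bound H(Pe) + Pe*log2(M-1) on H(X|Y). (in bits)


H(Pe) = -Pe*log2(Pe) - (1-Pe)*log2(1-Pe) = -0.168*log2(0.168) - 0.832*log2(0.832) = 0.432342 + 0.220767 = 0.6531. Pe*log2(M-1) = 0.168*log2(23) = 0.759958. Bound = H(Pe) + Pe*log2(M-1) = 0.432342 + 0.220767 + 0.759958 = 1.4131

1.4131 bits


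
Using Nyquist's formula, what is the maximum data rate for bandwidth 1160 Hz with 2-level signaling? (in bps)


Rate = 2 * B * log2(M) = 2 * 1160 * 1.0 = 2320.0

2320.0 bps


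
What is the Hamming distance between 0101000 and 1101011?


Count differing positions: ^ . . . . ^ ^ = 3 differences

3


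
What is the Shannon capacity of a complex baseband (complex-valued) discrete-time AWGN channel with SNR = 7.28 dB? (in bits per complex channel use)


SNR_linear = 10^(7.28/10) = 5.3456; C = log2(1 + SNR_linear) = log2(1 + 5.3456) = 2.6658

2.6658 bits/channel use


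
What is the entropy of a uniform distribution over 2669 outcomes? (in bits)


H = log2(n) = log2(2669) = 11.3821

11.3821 bits


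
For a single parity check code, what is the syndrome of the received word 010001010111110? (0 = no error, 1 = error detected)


Syndrome = XOR of all bits = 0 XOR 1 XOR 0 XOR 0 XOR 0 XOR 1 XOR 0 XOR 1 XOR 0 XOR 1 XOR 1 XOR 1 XOR 1 XOR 1 XOR 0 = 0

0


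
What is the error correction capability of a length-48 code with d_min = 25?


Correction capability = floor((d-1)/2) = floor((25-1)/2) = 12

12 errors


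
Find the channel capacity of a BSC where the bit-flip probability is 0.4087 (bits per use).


H(p) = -p*log2(p) - (1-p)*log2(1-p) = -0.4087*log2(0.4087) - 0.5913*log2(0.5913) = 0.527585 + 0.448228 = 0.9758. C = 1 - H(p) = 1 - 0.9758 = 0.0242

0.0242 bits


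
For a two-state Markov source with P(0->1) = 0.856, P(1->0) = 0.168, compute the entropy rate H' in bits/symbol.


Stationary distribution: pi_0 = p10/(p01+p10) = 0.1641, pi_1 = 0.8359. Entropy rate H' = pi_0*H(p01) + pi_1*H(p10) = 0.1641*0.5946 + 0.8359*0.6531 = 0.6435

0.6435 bits/symbol


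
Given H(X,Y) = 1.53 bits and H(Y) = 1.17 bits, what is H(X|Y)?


H(X|Y) = H(X,Y) - H(Y) = 1.53 - 1.17 = 0.36

0.36 bits


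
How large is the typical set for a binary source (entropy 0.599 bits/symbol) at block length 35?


log2|A_typical| = nH = 35 * 0.599 = 20.965, so |A_typical| ~ 2^20.965 = 2.047e+06

2.047e+06


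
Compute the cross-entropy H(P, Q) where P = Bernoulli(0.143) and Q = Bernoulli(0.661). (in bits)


H(P,Q) = -p*log2(q) - (1-p)*log2(1-q). -0.143*log2(0.661) = 0.085411; -0.857*log2(0.339) = 1.337471. H(P,Q) = 0.085411 + 1.337471 = 1.4229

1.4229 bits
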